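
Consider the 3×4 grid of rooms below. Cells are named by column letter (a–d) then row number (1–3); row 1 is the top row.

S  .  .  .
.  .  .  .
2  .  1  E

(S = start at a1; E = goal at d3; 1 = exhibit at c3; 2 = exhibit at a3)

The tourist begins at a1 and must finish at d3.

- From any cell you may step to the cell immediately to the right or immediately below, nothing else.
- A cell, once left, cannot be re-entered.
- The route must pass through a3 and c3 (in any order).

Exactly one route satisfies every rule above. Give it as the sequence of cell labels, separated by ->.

Moves only go right or down, so the column and row indices never decrease.
Route from a1: down 2 to a3, right 3 to d3 — 5 moves in all.
Check: all required cells visited.

a1 -> a2 -> a3 -> b3 -> c3 -> d3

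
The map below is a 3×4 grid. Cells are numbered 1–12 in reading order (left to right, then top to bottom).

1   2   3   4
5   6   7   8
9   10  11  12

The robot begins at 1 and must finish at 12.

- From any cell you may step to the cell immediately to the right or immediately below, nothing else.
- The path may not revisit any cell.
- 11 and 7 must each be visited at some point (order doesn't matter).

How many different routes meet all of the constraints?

3

A right/down-only route from 1 to 12 makes exactly 2 down-moves and 3 right-moves in some order.
With no other constraints that would be C(5,2) = 10 routes.
A monotone route can only reach the required cells in the order 7, 11, so split there and multiply the segment counts: 1→7: 3; 7→11: 1; 11→12: 1; product = 3.
That gives 3 routes.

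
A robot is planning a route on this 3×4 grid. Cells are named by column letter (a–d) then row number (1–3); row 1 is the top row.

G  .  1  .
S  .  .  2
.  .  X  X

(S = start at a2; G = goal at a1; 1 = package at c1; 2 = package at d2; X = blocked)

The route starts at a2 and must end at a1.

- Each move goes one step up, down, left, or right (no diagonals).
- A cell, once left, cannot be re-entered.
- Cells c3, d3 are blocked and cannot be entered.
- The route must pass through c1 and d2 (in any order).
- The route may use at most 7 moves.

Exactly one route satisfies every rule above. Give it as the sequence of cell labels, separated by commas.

a2, b2, c2, d2, d1, c1, b1, a1

Any route must reach c1 and d2 and still end at a1 within 7 moves, so the order of the required stops is forced.
Route from a2: right 3 to d2, up 1 to d1, left 3 to a1 — 7 moves in all.
Check: all required cells visited; 7 ≤ 7 moves.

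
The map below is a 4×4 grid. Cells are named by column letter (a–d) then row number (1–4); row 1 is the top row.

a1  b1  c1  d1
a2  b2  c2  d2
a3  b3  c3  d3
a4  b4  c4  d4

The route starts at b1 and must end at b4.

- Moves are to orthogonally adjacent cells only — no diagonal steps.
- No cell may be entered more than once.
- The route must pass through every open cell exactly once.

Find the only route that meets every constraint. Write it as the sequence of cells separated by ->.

b1 -> a1 -> a2 -> b2 -> c2 -> c1 -> d1 -> d2 -> d3 -> d4 -> c4 -> c3 -> b3 -> a3 -> a4 -> b4

Need to visit all 16 open cells exactly once, starting at b1 and ending at b4.
Cell d4 has only two open neighbours (d3 and c4), so the path must pass straight through it: one of those is the cell it's entered from and the other is where it exits.
Route from b1: left 1 to a1, down 1 to a2, right 2 to c2, up 1 to c1, right 1 to d1, down 3 to d4, left 1 to c4, up 1 to c3, left 2 to a3, down 1 to a4, right 1 to b4 — 15 moves in all.
Check: all 16 open cells covered.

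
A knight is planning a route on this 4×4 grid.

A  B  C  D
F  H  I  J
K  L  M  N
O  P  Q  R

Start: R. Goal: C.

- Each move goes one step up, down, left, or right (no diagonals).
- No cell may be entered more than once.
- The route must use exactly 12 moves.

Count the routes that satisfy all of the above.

36

Need simple routes of exactly 12 moves from R to C (Manhattan distance 4, so 4 moves are spent on a detour and 4 undoing it).
Branch systematically from the start, pruning whenever the remaining move budget drops below the Manhattan distance to C or differs from it in parity. Grouping the completions by first move — via N: 19; via Q: 17 — and summing: 19 + 17 = 36.
That gives 36 routes.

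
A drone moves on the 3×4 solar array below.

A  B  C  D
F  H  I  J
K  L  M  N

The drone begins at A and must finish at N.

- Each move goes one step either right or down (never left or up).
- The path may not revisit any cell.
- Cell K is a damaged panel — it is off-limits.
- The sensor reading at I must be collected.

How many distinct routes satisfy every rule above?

6

A right/down-only route from A to N makes exactly 2 down-moves and 3 right-moves in some order.
With no other constraints that would be C(5,2) = 10 routes.
Split at I and multiply the segment counts (each segment already excludes blocked cells): A→I: 3; I→N: 2; product = 6.
That gives 6 routes.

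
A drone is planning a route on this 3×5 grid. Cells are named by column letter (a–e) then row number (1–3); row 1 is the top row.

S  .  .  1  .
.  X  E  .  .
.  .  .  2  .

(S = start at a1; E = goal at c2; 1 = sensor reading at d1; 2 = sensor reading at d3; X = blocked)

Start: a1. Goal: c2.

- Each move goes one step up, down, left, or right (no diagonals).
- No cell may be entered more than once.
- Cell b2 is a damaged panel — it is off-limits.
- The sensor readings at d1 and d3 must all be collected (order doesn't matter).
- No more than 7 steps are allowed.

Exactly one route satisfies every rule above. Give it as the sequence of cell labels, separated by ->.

The budget equals the shortest possible length, so every move has to be on a shortest route through the required cells.
Route from a1: 3× right (reaching d1), 2× down (reaching d3), left to c3, up to c2 — 7 moves in all.
Check: all required cells visited; 7 ≤ 7 moves.

a1 -> b1 -> c1 -> d1 -> d2 -> d3 -> c3 -> c2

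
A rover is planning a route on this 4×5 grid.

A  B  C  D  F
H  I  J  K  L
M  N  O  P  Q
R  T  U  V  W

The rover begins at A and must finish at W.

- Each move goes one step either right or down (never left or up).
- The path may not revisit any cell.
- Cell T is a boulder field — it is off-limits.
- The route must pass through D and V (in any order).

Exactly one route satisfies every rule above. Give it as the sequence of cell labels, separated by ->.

Moves only go right or down, so the column and row indices never decrease.
Route from A: 3× right (reaching D), 3× down (reaching V), right to W — 7 moves in all.
Check: all required cells visited.

A -> B -> C -> D -> K -> P -> V -> W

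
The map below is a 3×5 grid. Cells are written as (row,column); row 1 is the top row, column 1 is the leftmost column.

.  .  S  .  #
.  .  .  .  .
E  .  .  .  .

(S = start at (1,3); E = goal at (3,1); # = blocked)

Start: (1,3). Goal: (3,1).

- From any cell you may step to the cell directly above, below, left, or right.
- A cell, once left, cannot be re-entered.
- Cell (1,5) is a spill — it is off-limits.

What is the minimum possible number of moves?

4

The Manhattan distance from (1,3) to (3,1) is |1−3| + |3−1| = 4, so at least 4 moves are needed.
A route of 4 moves achieves this: (1,3) → (2,3) → (3,3) → (3,2) → (3,1).
Since 4 matches the lower bound, it is optimal.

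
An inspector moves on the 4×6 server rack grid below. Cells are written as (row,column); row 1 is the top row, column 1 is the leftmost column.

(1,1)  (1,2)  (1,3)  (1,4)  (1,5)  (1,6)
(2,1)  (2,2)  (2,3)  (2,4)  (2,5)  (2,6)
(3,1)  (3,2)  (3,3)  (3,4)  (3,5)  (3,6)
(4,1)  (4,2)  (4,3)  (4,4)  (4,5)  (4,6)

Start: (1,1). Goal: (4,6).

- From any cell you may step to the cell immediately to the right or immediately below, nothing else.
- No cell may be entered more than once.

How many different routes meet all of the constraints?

A right/down-only route from (1,1) to (4,6) makes exactly 3 down-moves and 5 right-moves in some order.
With no other constraints that would be C(8,3) = 56 routes.
That gives 56 routes.

56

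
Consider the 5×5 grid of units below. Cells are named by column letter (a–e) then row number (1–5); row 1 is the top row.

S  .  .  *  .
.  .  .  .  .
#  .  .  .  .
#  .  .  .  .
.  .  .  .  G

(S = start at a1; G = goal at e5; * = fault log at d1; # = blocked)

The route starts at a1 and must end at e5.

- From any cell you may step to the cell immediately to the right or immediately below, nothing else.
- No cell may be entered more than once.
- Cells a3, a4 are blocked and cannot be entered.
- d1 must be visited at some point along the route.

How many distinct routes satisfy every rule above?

A right/down-only route from a1 to e5 makes exactly 4 down-moves and 4 right-moves in some order.
With no other constraints that would be C(8,4) = 70 routes.
Split at d1 and multiply the segment counts (each segment already excludes blocked cells): a1→d1: 1; d1→e5: 5; product = 5.
That gives 5 routes.

5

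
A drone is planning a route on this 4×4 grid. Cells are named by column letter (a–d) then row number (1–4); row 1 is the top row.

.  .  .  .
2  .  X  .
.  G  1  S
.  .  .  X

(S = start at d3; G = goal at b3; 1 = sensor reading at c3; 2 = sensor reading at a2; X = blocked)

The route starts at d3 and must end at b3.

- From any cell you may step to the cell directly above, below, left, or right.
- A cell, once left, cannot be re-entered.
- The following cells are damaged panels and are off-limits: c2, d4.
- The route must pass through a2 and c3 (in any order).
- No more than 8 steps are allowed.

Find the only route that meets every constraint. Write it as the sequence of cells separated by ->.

d3 -> c3 -> c4 -> b4 -> a4 -> a3 -> a2 -> b2 -> b3

The 8-move cap with required stops at a2, c3 leaves no slack for detours.
Route from d3: left 1 to c3, down 1 to c4, left 2 to a4, up 2 to a2, right 1 to b2, down 1 to b3 — 8 moves in all.
Check: all required cells visited; 8 ≤ 8 moves.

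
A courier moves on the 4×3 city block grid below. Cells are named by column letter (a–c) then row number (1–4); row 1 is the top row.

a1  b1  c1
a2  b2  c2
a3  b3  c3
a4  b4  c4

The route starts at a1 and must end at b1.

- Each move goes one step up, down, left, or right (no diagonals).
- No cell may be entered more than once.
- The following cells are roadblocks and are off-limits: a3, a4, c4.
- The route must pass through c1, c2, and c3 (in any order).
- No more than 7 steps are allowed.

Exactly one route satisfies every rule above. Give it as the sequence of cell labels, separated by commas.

The budget equals the shortest possible length, so every move has to be on a shortest route through the required cells.
Route from a1: down 1 to a2, right 1 to b2, down 1 to b3, right 1 to c3, up 2 to c1, left 1 to b1 — 7 moves in all.
Check: all required cells visited; 7 ≤ 7 moves.

a1, a2, b2, b3, c3, c2, c1, b1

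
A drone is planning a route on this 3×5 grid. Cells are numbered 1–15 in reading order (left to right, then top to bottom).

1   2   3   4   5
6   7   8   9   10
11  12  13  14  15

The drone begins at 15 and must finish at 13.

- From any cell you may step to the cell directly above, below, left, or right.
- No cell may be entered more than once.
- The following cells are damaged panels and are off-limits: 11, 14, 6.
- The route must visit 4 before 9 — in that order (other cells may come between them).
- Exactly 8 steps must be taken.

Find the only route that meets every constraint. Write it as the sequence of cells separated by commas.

15, 10, 5, 4, 9, 8, 7, 12, 13

The waypoints must appear in the order 4, 9, with no cell reused.
Route from 15: 2× up (reaching 5), left to 4, down to 9, 2× left (reaching 7), down to 12, right to 13 — 8 moves in all.
Check: order respected (4 at step 3, 9 at step 4); 8 moves as required.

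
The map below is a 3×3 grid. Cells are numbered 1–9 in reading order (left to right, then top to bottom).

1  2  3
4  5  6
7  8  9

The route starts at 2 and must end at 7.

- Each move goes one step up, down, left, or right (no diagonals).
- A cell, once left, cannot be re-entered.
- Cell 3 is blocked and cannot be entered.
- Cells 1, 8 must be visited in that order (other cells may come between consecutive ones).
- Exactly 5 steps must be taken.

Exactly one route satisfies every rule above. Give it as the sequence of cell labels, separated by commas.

2, 1, 4, 5, 8, 7

The waypoints must appear in the order 1, 8, with no cell reused.
Route from 2: left 1 to 1, down 1 to 4, right 1 to 5, down 1 to 8, left 1 to 7 — 5 moves in all.
Check: order respected (1 at step 1, 8 at step 4); 5 moves as required.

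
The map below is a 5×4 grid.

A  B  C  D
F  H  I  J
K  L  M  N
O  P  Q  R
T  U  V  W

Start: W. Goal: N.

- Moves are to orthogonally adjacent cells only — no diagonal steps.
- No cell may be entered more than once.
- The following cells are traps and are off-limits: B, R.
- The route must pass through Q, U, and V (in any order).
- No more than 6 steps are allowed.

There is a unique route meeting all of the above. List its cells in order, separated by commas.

W, V, U, P, Q, M, N

The budget equals the shortest possible length, so every move has to be on a shortest route through the required cells.
Route from W: 2× left (reaching U), up to P, right to Q, up to M, right to N — 6 moves in all.
Check: all required cells visited; 6 ≤ 6 moves.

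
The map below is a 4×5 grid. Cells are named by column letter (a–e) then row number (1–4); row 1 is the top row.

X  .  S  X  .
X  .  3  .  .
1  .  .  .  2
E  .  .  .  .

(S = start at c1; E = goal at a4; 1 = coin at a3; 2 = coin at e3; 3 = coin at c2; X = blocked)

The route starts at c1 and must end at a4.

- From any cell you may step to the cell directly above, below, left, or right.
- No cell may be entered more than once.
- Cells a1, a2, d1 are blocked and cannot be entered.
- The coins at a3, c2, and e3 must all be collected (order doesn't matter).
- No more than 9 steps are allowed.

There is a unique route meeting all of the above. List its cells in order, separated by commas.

c1, c2, d2, e2, e3, d3, c3, b3, a3, a4

The budget equals the shortest possible length, so every move has to be on a shortest route through the required cells.
Route from c1: down 1 to c2, right 2 to e2, down 1 to e3, left 4 to a3, down 1 to a4 — 9 moves in all.
Check: all required cells visited; 9 ≤ 9 moves.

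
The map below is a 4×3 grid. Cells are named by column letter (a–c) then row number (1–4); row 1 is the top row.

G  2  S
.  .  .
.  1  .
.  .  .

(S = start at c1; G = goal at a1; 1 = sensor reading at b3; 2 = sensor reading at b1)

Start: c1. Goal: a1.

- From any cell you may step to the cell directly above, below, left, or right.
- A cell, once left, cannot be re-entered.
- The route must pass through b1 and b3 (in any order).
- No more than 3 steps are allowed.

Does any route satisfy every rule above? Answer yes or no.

no

Even ignoring the no-revisit rule, getting from c1 to a1, taking the cheapest ordering c1 → b3 → b1 → a1 needs at least 3 + 2 + 1 = 6 moves (Manhattan distance per leg), which exceeds the 3-move limit.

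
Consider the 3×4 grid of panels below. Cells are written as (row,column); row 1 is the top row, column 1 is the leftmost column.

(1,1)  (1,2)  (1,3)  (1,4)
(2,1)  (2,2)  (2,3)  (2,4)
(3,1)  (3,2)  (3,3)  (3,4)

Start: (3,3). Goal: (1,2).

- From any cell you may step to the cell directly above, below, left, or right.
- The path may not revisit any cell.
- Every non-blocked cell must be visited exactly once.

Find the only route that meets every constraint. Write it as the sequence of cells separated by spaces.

Need to visit all 12 open cells exactly once, starting at (3,3) and ending at (1,2).
Cell (1,4) has only two open neighbours ((2,4) and (1,3)), so the path must pass straight through it: one of those is the cell it's entered from and the other is where it exits.
Route from (3,3): right 1 to (3,4), up 2 to (1,4), left 1 to (1,3), down 1 to (2,3), left 1 to (2,2), down 1 to (3,2), left 1 to (3,1), up 2 to (1,1), right 1 to (1,2) — 11 moves in all.
Check: all 12 open cells covered.

(3,3) (3,4) (2,4) (1,4) (1,3) (2,3) (2,2) (3,2) (3,1) (2,1) (1,1) (1,2)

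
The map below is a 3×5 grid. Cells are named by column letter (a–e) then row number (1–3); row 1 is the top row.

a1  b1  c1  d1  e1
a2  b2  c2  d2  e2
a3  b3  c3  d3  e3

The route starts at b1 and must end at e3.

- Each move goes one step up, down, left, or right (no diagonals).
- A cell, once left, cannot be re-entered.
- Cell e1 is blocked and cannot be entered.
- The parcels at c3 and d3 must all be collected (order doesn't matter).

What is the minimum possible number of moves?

Any route passes through c3 and d3 in some order between b1 and e3. Summing Manhattan distances along each leg and taking the cheapest ordering (b1 → c3 → d3 → e3) gives a lower bound of 3 + 1 + 1 = 5 moves.
A route of 5 moves achieves this: b1 → b2 → b3 → c3 → d3 → e3.
Since 5 matches the lower bound, it is optimal.

5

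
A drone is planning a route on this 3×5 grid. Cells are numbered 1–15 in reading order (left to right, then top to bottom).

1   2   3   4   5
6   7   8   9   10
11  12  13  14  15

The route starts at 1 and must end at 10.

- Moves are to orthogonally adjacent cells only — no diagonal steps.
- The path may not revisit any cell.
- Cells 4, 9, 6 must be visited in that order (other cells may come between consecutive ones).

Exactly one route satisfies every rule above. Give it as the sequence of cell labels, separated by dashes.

The waypoints must appear in the order 4, 9, 6, with no cell reused.
Route from 1: right 3 to 4, down 1 to 9, left 3 to 6, down 1 to 11, right 4 to 15, up 1 to 10 — 13 moves in all.
Check: order respected (4 at step 3, 9 at step 4, 6 at step 7).

1 - 2 - 3 - 4 - 9 - 8 - 7 - 6 - 11 - 12 - 13 - 14 - 15 - 10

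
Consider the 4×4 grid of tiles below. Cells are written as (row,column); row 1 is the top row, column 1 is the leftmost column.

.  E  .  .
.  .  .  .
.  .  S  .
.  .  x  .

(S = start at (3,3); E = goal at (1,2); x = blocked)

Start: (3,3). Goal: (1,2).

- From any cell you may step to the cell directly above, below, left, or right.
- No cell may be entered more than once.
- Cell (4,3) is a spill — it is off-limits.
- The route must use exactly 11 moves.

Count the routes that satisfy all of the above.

3

Need simple routes of exactly 11 moves from (3,3) to (1,2) (Manhattan distance 3, so 4 moves are spent on a detour and 4 undoing it).
Enumerating: (3,3) (3,2) (4,2) (4,1) (3,1) (2,1) (2,2) (2,3) (2,4) (1,4) (1,3) (1,2) | (3,3) (3,4) (2,4) (1,4) (1,3) (2,3) (2,2) (3,2) (3,1) (2,1) (1,1) (1,2) | (3,3) (3,4) (2,4) (2,3) (2,2) (3,2) (4,2) (4,1) (3,1) (2,1) (1,1) (1,2).
That gives 3 routes.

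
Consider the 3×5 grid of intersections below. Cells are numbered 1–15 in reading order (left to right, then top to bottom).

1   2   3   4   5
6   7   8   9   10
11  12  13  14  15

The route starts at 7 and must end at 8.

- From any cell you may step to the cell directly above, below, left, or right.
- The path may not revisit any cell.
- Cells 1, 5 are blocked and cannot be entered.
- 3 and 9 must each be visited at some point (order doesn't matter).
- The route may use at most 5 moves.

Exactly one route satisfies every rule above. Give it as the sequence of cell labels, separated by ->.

7 -> 2 -> 3 -> 4 -> 9 -> 8

The 5-move cap with required stops at 3, 9 leaves no slack for detours.
Route from 7: up 1 to 2, right 2 to 4, down 1 to 9, left 1 to 8 — 5 moves in all.
Check: all required cells visited; 5 ≤ 5 moves.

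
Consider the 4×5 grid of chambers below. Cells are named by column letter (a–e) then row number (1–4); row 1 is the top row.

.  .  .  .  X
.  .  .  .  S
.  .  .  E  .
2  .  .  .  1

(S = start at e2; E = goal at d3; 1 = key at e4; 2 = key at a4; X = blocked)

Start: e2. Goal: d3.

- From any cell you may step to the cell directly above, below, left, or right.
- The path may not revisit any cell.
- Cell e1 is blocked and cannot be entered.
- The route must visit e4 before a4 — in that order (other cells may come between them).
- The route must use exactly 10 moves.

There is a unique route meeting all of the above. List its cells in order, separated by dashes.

e2 - e3 - e4 - d4 - c4 - b4 - a4 - a3 - b3 - c3 - d3

The waypoints must appear in the order e4, a4, with no cell reused.
Route from e2: 2× down (reaching e4), 4× left (reaching a4), up to a3, 3× right (reaching d3) — 10 moves in all.
Check: order respected (1 at step 2, 2 at step 6); 10 moves as required.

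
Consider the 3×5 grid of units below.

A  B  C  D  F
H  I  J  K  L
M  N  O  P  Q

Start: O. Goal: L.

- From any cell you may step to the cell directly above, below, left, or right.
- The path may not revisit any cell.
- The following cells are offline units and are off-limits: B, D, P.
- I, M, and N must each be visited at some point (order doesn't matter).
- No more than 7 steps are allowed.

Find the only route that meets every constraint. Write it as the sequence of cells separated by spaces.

The 7-move cap with required stops at I, M, N leaves no slack for detours.
Route from O: left 2 to M, up 1 to H, right 4 to L — 7 moves in all.
Check: all required cells visited; 7 ≤ 7 moves.

O N M H I J K L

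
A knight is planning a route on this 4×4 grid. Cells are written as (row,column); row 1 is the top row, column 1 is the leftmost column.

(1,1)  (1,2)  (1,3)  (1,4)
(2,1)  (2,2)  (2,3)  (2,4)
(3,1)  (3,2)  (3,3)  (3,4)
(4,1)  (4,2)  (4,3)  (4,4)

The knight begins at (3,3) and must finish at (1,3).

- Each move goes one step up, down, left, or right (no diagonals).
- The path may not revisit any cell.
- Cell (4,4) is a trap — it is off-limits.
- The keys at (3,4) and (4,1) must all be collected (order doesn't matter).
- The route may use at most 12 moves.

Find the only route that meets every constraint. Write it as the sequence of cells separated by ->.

(3,3) -> (3,4) -> (2,4) -> (2,3) -> (2,2) -> (3,2) -> (4,2) -> (4,1) -> (3,1) -> (2,1) -> (1,1) -> (1,2) -> (1,3)

The 12-move cap with required stops at (3,4), (4,1) leaves no slack for detours.
Route from (3,3): right to (3,4), up to (2,4), 2× left (reaching (2,2)), 2× down (reaching (4,2)), left to (4,1), 3× up (reaching (1,1)), 2× right (reaching (1,3)) — 12 moves in all.
Check: all required cells visited; 12 ≤ 12 moves.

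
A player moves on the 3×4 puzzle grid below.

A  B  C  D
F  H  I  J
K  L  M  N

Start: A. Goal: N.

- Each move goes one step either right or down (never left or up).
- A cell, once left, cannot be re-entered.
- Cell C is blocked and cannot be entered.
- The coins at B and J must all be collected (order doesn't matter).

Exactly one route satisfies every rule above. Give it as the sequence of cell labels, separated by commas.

Moves only go right or down, so the column and row indices never decrease.
Route from A: right 1 to B, down 1 to H, right 2 to J, down 1 to N — 5 moves in all.
Check: all required cells visited.

A, B, H, I, J, N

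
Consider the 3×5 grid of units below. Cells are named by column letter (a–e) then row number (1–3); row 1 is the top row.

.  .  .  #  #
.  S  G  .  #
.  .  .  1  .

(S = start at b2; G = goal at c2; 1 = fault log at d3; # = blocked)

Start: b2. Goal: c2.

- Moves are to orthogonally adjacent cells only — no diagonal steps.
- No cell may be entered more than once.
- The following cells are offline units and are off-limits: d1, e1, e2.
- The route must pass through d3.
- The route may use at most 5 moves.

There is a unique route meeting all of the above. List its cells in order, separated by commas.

b2, b3, c3, d3, d2, c2

Any route must reach d3 and still end at c2 within 5 moves, so the order of the required stops is forced.
Route from b2: down 1 to b3, right 2 to d3, up 1 to d2, left 1 to c2 — 5 moves in all.
Check: all required cells visited; 5 ≤ 5 moves.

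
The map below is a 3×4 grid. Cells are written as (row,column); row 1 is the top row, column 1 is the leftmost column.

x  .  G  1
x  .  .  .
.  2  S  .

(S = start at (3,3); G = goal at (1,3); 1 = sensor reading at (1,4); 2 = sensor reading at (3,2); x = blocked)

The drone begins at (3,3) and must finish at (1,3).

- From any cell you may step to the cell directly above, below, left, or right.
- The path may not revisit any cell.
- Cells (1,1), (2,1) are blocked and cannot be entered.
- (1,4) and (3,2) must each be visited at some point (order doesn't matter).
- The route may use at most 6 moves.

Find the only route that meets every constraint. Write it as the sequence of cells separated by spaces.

The 6-move cap with required stops at (1,4), (3,2) leaves no slack for detours.
Route from (3,3): left to (3,2), up to (2,2), 2× right (reaching (2,4)), up to (1,4), left to (1,3) — 6 moves in all.
Check: all required cells visited; 6 ≤ 6 moves.

(3,3) (3,2) (2,2) (2,3) (2,4) (1,4) (1,3)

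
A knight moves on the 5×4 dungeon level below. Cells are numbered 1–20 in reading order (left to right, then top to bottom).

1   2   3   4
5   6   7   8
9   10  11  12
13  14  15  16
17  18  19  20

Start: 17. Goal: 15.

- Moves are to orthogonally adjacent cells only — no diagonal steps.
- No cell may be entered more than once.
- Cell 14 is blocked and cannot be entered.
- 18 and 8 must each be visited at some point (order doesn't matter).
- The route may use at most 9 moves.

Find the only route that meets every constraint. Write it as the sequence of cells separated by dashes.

17 - 18 - 19 - 20 - 16 - 12 - 8 - 7 - 11 - 15

The 9-move cap with required stops at 18, 8 leaves no slack for detours.
Route from 17: 3× right (reaching 20), 3× up (reaching 8), left to 7, 2× down (reaching 15) — 9 moves in all.
Check: all required cells visited; 9 ≤ 9 moves.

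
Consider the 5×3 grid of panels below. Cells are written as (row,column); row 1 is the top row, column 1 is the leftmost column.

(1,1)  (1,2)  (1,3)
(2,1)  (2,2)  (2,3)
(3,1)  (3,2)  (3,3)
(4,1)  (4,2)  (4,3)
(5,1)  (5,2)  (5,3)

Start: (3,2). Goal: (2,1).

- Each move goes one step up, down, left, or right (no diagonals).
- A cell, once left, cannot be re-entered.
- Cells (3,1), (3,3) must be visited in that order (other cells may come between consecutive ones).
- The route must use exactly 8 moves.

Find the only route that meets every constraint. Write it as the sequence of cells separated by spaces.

(3,2) (3,1) (4,1) (4,2) (4,3) (3,3) (2,3) (2,2) (2,1)

The waypoints must appear in the order (3,1), (3,3), with no cell reused.
Route from (3,2): left 1 to (3,1), down 1 to (4,1), right 2 to (4,3), up 2 to (2,3), left 2 to (2,1) — 8 moves in all.
Check: order respected ((3,1) at step 1, (3,3) at step 5); 8 moves as required.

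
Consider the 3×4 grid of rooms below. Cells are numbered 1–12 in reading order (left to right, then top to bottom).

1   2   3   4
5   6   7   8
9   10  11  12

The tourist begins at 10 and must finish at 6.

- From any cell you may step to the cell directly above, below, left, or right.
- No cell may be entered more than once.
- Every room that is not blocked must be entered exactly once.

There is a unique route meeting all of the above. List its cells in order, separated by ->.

10 -> 9 -> 5 -> 1 -> 2 -> 3 -> 4 -> 8 -> 12 -> 11 -> 7 -> 6

Need to visit all 12 open cells exactly once, starting at 10 and ending at 6.
Cell 12 has only two open neighbours (8 and 11), so the path must pass straight through it: one of those is the cell it's entered from and the other is where it exits.
Route from 10: left 1 to 9, up 2 to 1, right 3 to 4, down 2 to 12, left 1 to 11, up 1 to 7, left 1 to 6 — 11 moves in all.
Check: all 12 open cells covered.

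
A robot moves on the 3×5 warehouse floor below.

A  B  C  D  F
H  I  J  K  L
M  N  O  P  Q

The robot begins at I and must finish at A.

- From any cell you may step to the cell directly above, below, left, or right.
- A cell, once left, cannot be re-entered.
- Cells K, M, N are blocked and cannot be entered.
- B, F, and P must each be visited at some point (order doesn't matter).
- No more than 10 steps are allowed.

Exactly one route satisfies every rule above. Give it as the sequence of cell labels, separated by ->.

Any route must reach B, F, and P and still end at A within 10 moves, so the order of the required stops is forced.
Route from I: right 1 to J, down 1 to O, right 2 to Q, up 2 to F, left 4 to A — 10 moves in all.
Check: all required cells visited; 10 ≤ 10 moves.

I -> J -> O -> P -> Q -> L -> F -> D -> C -> B -> A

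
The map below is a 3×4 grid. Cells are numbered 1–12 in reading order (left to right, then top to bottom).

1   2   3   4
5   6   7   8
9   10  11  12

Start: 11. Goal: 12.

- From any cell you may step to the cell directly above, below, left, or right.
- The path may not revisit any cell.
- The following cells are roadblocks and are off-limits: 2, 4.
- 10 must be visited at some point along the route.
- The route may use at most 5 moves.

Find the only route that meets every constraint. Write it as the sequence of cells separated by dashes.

11 - 10 - 6 - 7 - 8 - 12

The budget equals the shortest possible length, so every move has to be on a shortest route through the required cells.
Route from 11: left to 10, up to 6, 2× right (reaching 8), down to 12 — 5 moves in all.
Check: all required cells visited; 5 ≤ 5 moves.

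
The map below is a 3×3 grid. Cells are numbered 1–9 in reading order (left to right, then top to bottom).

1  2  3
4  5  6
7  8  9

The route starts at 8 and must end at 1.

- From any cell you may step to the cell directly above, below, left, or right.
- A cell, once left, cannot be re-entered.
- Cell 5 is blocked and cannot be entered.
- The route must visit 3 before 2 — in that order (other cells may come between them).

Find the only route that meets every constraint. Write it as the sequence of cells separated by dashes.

8 - 9 - 6 - 3 - 2 - 1

The waypoints must appear in the order 3, 2, with no cell reused.
Route from 8: right 1 to 9, up 2 to 3, left 2 to 1 — 5 moves in all.
Check: order respected (3 at step 3, 2 at step 4).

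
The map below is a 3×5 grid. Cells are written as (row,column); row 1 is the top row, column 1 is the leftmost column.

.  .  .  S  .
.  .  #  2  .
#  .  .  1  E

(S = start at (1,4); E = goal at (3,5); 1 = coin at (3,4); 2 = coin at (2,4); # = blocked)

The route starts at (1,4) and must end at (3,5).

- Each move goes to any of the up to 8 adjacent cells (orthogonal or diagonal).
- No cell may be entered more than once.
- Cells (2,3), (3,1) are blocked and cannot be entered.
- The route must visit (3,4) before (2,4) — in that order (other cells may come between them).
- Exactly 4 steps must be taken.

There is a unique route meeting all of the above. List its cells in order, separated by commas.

(1,4), (2,5), (3,4), (2,4), (3,5)

The waypoints must appear in the order (3,4), (2,4), with no cell reused.
Route from (1,4): down-right to (2,5), down-left to (3,4), up to (2,4), down-right to (3,5) — 4 moves in all.
Check: order respected (1 at step 2, 2 at step 3); 4 moves as required.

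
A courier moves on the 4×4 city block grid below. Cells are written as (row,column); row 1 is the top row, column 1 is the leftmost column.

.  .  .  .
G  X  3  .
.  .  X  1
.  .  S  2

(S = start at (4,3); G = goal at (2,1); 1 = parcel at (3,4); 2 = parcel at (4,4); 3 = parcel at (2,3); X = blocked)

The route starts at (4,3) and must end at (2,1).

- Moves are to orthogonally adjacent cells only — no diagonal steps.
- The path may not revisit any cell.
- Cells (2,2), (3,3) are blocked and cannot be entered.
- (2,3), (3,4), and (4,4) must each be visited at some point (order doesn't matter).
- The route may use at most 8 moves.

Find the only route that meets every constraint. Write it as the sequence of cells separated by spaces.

(4,3) (4,4) (3,4) (2,4) (2,3) (1,3) (1,2) (1,1) (2,1)

Any route must reach (2,3), (3,4), and (4,4) and still end at (2,1) within 8 moves, so the order of the required stops is forced.
Route from (4,3): right 1 to (4,4), up 2 to (2,4), left 1 to (2,3), up 1 to (1,3), left 2 to (1,1), down 1 to (2,1) — 8 moves in all.
Check: all required cells visited; 8 ≤ 8 moves.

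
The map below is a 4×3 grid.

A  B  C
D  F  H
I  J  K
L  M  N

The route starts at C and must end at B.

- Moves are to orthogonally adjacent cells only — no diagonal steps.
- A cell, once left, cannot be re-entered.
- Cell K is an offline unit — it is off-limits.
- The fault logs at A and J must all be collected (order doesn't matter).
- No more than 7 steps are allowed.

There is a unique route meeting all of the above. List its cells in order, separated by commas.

C, H, F, J, I, D, A, B

The 7-move cap with required stops at A, J leaves no slack for detours.
Route from C: down 1 to H, left 1 to F, down 1 to J, left 1 to I, up 2 to A, right 1 to B — 7 moves in all.
Check: all required cells visited; 7 ≤ 7 moves.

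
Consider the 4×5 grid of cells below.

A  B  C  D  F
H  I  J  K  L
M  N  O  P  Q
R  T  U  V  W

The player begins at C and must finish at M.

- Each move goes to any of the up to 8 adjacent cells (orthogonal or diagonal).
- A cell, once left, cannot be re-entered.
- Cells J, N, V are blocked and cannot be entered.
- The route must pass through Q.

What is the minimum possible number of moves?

Any route passes through Q somewhere between C and M. Summing Chebyshev distances along the two legs (C → Q → M) gives a lower bound of 2 + 4 = 6 moves.
A route of 6 moves achieves this: C → K → Q → P → O → I → M.
Since 6 matches the lower bound, it is optimal.

6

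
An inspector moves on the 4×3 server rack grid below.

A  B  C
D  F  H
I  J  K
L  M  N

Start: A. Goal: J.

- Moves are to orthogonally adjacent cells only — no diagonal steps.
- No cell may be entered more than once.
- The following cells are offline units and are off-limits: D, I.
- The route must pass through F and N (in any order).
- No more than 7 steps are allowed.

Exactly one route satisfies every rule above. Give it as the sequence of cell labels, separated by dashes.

A - B - F - H - K - N - M - J

Any route must reach F and N and still end at J within 7 moves, so the order of the required stops is forced.
Route from A: right to B, down to F, right to H, 2× down (reaching N), left to M, up to J — 7 moves in all.
Check: all required cells visited; 7 ≤ 7 moves.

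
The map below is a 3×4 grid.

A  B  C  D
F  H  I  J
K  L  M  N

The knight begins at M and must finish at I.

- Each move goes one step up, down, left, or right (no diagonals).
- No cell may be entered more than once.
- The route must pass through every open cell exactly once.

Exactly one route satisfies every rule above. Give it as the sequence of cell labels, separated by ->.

Need to visit all 12 open cells exactly once, starting at M and ending at I.
Cell D has only two open neighbours (J and C), so the path must pass straight through it: one of those is the cell it's entered from and the other is where it exits.
Route from M: right 1 to N, up 2 to D, left 3 to A, down 2 to K, right 1 to L, up 1 to H, right 1 to I — 11 moves in all.
Check: all 12 open cells covered.

M -> N -> J -> D -> C -> B -> A -> F -> K -> L -> H -> I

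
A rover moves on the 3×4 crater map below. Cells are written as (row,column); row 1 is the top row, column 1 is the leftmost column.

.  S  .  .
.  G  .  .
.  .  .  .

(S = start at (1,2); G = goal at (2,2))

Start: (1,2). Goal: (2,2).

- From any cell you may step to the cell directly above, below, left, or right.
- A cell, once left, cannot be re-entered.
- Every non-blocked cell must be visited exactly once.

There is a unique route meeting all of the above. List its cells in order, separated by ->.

Need to visit all 12 open cells exactly once, starting at (1,2) and ending at (2,2).
Cell (3,1) has only two open neighbours ((2,1) and (3,2)), so the path must pass straight through it: one of those is the cell it's entered from and the other is where it exits.
Route from (1,2): left to (1,1), 2× down (reaching (3,1)), 3× right (reaching (3,4)), 2× up (reaching (1,4)), left to (1,3), down to (2,3), left to (2,2) — 11 moves in all.
Check: all 12 open cells covered.

(1,2) -> (1,1) -> (2,1) -> (3,1) -> (3,2) -> (3,3) -> (3,4) -> (2,4) -> (1,4) -> (1,3) -> (2,3) -> (2,2)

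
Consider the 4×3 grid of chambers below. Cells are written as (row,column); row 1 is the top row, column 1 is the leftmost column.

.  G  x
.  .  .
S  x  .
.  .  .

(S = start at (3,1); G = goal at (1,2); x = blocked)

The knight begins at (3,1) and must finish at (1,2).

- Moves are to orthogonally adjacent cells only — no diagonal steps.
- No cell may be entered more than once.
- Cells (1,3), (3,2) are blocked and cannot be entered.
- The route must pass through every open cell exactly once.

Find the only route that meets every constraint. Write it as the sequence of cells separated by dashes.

Need to visit all 10 open cells exactly once, starting at (3,1) and ending at (1,2).
Cell (2,3) has only two open neighbours ((3,3) and (2,2)), so the path must pass straight through it: one of those is the cell it's entered from and the other is where it exits.
Route from (3,1): down 1 to (4,1), right 2 to (4,3), up 2 to (2,3), left 2 to (2,1), up 1 to (1,1), right 1 to (1,2) — 9 moves in all.
Check: all 10 open cells covered.

(3,1) - (4,1) - (4,2) - (4,3) - (3,3) - (2,3) - (2,2) - (2,1) - (1,1) - (1,2)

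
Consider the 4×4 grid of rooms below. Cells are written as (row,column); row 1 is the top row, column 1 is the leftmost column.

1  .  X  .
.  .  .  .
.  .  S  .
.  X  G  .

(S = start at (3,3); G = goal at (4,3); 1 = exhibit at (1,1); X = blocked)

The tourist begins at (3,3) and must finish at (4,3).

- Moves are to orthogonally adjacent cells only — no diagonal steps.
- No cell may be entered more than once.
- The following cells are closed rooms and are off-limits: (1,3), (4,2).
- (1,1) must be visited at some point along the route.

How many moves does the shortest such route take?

Any route passes through (1,1) somewhere between (3,3) and (4,3). Summing Manhattan distances along the two legs ((3,3) → (1,1) → (4,3)) gives a lower bound of 4 + 5 = 9 moves.
The shortest route satisfying every rule uses 11 moves: (3,3) → (3,2) → (3,1) → (2,1) → (1,1) → (1,2) → (2,2) → (2,3) → (2,4) → (3,4) → (4,4) → (4,3).
The no-revisit rule (legs can't share cells) pushes the minimum above the 9-move bound; an exhaustive check rules out every length from 9 to 10, leaving 11 as the minimum.

11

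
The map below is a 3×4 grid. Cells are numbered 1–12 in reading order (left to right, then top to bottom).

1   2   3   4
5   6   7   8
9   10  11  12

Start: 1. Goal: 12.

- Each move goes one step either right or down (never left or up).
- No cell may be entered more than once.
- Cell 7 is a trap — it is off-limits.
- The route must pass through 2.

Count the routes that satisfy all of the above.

A right/down-only route from 1 to 12 makes exactly 2 down-moves and 3 right-moves in some order.
With no other constraints that would be C(5,2) = 10 routes.
Split at 2 and multiply the segment counts (each segment already excludes blocked cells): 1→2: 1; 2→12: 2; product = 2.
That gives 2 routes.

2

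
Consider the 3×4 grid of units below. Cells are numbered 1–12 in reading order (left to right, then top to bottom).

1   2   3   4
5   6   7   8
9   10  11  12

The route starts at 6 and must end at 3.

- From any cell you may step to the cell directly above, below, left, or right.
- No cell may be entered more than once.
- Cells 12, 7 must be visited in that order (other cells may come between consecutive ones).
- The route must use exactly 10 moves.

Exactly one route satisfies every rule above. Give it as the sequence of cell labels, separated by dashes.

The waypoints must appear in the order 12, 7, with no cell reused.
Route from 6: up 1 to 2, left 1 to 1, down 2 to 9, right 3 to 12, up 1 to 8, left 1 to 7, up 1 to 3 — 10 moves in all.
Check: order respected (12 at step 7, 7 at step 9); 10 moves as required.

6 - 2 - 1 - 5 - 9 - 10 - 11 - 12 - 8 - 7 - 3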